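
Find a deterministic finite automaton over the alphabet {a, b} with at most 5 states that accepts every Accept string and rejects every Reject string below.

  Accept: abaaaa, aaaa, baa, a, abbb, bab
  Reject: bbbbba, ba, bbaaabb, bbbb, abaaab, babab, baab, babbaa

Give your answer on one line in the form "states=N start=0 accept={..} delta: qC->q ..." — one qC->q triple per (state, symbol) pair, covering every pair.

states=5 start=0 accept={0,3} delta: 0a->0 0b->1 1a->2 1b->2 2a->0 2b->3 3a->0 3b->4 4a->1 4b->1

State merging on the prefix tree: take the shortest (then alphabetical) example prefix whose next move is undefined and point that move at state 0, else 1, else 2, ...; a target is out if some Accept/Reject pair would then sit in one state with the same input left (inseparable). If every existing state is out, open a new one.
a: 0a undefined. 0a->0: ok.
b: 0b undefined. 0b->0: no, abaaaa/bbbbba meet in 0. Open state 1: 0b->1.
ba: 1a undefined. 1a->0: no, abaaaa/ba meet in 0. 1a->1: no, abaaaa/ba meet in 1. Open state 2: 1a->2.
bb: 1b undefined. 1b->0: no, aaaa/bbaaabb meet in 0. 1b->1: no, abbb/bbbb meet in 1. 1b->2: ok.
baa: 2a undefined. 2a->0: ok.
bab: 2b undefined. 2b->0: no, abaaaa/bbbbba meet in 0. 2b->1: no, abaaaa/babbaa meet in 0. 2b->2: no, abaaaa/bbbbba meet in 0. Open state 3: 2b->3.
baba: 3a undefined. 3a->0: ok.
babb: 3b undefined. 3b->0: no, abaaaa/bbbb meet in 0. 3b->1: no, abaaaa/bbbbba meet in 0. 3b->2: no, abaaaa/bbbbba meet in 0. 3b->3: no, abaaaa/bbbbba meet in 0. Open state 4: 3b->4.
babba: 4a undefined. 4a->0: no, abaaaa/babbaa meet in 0. 4a->1: ok.
bbbbb: 4b undefined. 4b->0: no, abaaaa/bbbbba meet in 0. 4b->1: ok.
All examples now run through 5 states with every (state, symbol) defined. Accept strings end in {0,3}, Reject strings end in {1,2,4}; accept={0,3}.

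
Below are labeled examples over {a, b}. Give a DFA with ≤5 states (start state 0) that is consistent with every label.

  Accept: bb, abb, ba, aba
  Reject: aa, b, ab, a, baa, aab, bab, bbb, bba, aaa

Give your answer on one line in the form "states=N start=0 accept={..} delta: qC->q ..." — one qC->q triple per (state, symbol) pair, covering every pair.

Fold the examples into a partial DFA from state 0: repeatedly fix the first undefined (state, symbol) met by the shortest-then-alphabetical prefix, trying targets in increasing order and rejecting any under which an Accept and a Reject string meet in one state with the same remainder; add a state when all current targets are rejected. Accepting states are where Accept strings end.
a: 0a undefined. 0a->0: ok.
b: 0b undefined. 0b->0: no, bb/aa meet in 0. Open state 1: 0b->1.
ba: 1a undefined. 1a->0: no, ba/aa meet in 0. 1a->1: no, bb/bab meet in 1 with "b" left. Open state 2: 1a->2.
bb: 1b undefined. 1b->0: no, bb/aa meet in 0. 1b->1: no, bb/b meet in 1. 1b->2: ok.
baa: 2a undefined. 2a->0: ok.
bab: 2b undefined. 2b->0: ok.
All examples now run through 3 states with every (state, symbol) defined. Accept strings end in {2}, Reject strings end in {0,1}; accept={2}.

states=3 start=0 accept={2} delta: 0a->0 0b->1 1a->2 1b->2 2a->0 2b->0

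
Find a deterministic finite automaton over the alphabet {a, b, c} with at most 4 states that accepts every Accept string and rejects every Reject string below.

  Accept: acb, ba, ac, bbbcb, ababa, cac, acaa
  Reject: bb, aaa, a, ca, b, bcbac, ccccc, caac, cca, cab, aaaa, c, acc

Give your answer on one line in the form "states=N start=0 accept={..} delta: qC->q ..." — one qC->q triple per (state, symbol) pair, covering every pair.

Grow the machine one transition at a time. Run the examples from 0; the earliest place one falls off (shortest prefix, ties alphabetical) gets sent to the lowest-numbered state that keeps every Accept/Reject pair distinguishable — a pair clashes when both reach the same state with identical unread suffix — and to a fresh state only if none does.
a: 0a undefined. 0a->0: no, ac/c meet in 0 with "c" left. Open state 1: 0a->1.
b: 0b undefined. 0b->0: no, ba/a meet in 1. 0b->1: ok.
c: 0c undefined. 0c->0: ok.
aa: 1a undefined. 1a->0: no, ba/ccccc meet in 0. 1a->1: no, ba/aaa meet in 1. Open state 2: 1a->2.
ab: 1b undefined. 1b->0: no, ababa/a meet in 1. 1b->1: ok.
ac: 1c undefined. 1c->0: no, acb/bb meet in 1. 1c->1: no, acb/bb meet in 1. 1c->2: no, acaa/aaaa meet in 2 with "aa" left. Open state 3: 1c->3.
aaa: 2a undefined. 2a->0: ok.
aca: 3a undefined. 3a->0: no, acaa/bb meet in 1. 3a->1: ok.
acb: 3b undefined. 3b->0: no, acb/aaa meet in 0. 3b->1: no, acb/bb meet in 1. 3b->2: ok.
acc: 3c undefined. 3c->0: ok.
abab: 2b undefined. 2b->0: no, ababa/bb meet in 1. 2b->1: ok.
caac: 2c undefined. 2c->0: ok.
All examples now run through 4 states with every (state, symbol) defined. Accept strings end in {2,3}, Reject strings end in {0,1}; accept={2,3}.

states=4 start=0 accept={2,3} delta: 0a->1 0b->1 0c->0 1a->2 1b->1 1c->3 2a->0 2b->1 2c->0 3a->1 3b->2 3c->0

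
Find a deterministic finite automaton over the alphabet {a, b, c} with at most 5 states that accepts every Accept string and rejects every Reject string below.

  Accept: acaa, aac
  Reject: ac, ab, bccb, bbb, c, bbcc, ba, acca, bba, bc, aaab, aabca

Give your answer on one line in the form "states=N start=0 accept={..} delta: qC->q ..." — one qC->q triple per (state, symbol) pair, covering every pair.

states=3 start=0 accept={2} delta: 0a->1 0b->0 0c->0 1a->2 1b->0 1c->0 2a->0 2b->0 2c->2

Grow the machine one transition at a time. Run the examples from 0; the earliest place one falls off (shortest prefix, ties alphabetical) gets sent to the lowest-numbered state that keeps every Accept/Reject pair distinguishable — a pair clashes when both reach the same state with identical unread suffix — and to a fresh state only if none does.
a: 0a undefined. 0a->0: no, aac/ac meet in 0 with "c" left. Open state 1: 0a->1.
b: 0b undefined. 0b->0: ok.
c: 0c undefined. 0c->0: ok.
aa: 1a undefined. 1a->0: no, aac/bccb meet in 0. 1a->1: no, aac/ac meet in 1 with "c" left. Open state 2: 1a->2.
ab: 1b undefined. 1b->0: ok.
ac: 1c undefined. 1c->0: ok.
aaa: 2a undefined. 2a->0: ok.
aab: 2b undefined. 2b->0: ok.
aac: 2c undefined. 2c->0: no, aac/ac meet in 0. 2c->1: no, aac/ba meet in 1. 2c->2: ok.
All examples now run through 3 states with every (state, symbol) defined. Accept strings end in {2}, Reject strings end in {0,1}; accept={2}.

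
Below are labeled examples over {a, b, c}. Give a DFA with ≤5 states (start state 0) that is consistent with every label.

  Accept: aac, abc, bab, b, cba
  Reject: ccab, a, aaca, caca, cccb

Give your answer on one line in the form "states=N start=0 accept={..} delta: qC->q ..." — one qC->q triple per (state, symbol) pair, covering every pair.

State merging on the prefix tree: take the shortest (then alphabetical) example prefix whose next move is undefined and point that move at state 0, else 1, else 2, ...; a target is out if some Accept/Reject pair would then sit in one state with the same input left (inseparable). If every existing state is out, open a new one.
a: 0a undefined. 0a->0: ok.
b: 0b undefined. 0b->0: no, bab/a meet in 0. Open state 1: 0b->1.
c: 0c undefined. 0c->0: no, aac/a meet in 0. 0c->1: ok.
ba: 1a undefined. 1a->0: ok.
cb: 1b undefined. 1b->0: no, cba/a meet in 0. 1b->1: no, cba/a meet in 0. Open state 2: 1b->2.
cc: 1c undefined. 1c->0: no, aac/ccab meet in 1. 1c->1: no, aac/ccab meet in 1. 1c->2: ok.
cba: 2a undefined. 2a->0: no, aac/ccab meet in 1. 2a->1: no, abc/ccab meet in 2. 2a->2: ok.
ccc: 2c undefined. 2c->0: no, aac/cccb meet in 1. 2c->1: no, abc/cccb meet in 2. 2c->2: ok.
ccab: 2b undefined. 2b->0: ok.
All examples now run through 3 states with every (state, symbol) defined. Accept strings end in {1,2}, Reject strings end in {0}; accept={1,2}.

states=3 start=0 accept={1,2} delta: 0a->0 0b->1 0c->1 1a->0 1b->2 1c->2 2a->2 2b->0 2c->2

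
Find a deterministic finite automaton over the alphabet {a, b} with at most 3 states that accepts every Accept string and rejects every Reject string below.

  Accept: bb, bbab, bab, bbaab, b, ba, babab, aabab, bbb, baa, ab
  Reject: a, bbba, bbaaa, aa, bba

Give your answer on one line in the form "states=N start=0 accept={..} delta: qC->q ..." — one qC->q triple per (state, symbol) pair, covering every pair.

Grow the machine one transition at a time. Run the examples from 0; the earliest place one falls off (shortest prefix, ties alphabetical) gets sent to the lowest-numbered state that keeps every Accept/Reject pair distinguishable — a pair clashes when both reach the same state with identical unread suffix — and to a fresh state only if none does.
a: 0a undefined. 0a->0: ok.
b: 0b undefined. 0b->0: no, bb/a meet in 0. Open state 1: 0b->1.
ba: 1a undefined. 1a->0: no, ba/a meet in 0. 1a->1: ok.
bb: 1b undefined. 1b->0: no, bb/a meet in 0. 1b->1: no, bb/bbba meet in 1. Open state 2: 1b->2.
bba: 2a undefined. 2a->0: ok.
bbb: 2b undefined. 2b->0: no, bbb/a meet in 0. 2b->1: no, bbab/bbba meet in 1. 2b->2: ok.
All examples now run through 3 states with every (state, symbol) defined. Accept strings end in {1,2}, Reject strings end in {0}; accept={1,2}.

states=3 start=0 accept={1,2} delta: 0a->0 0b->1 1a->1 1b->2 2a->0 2b->2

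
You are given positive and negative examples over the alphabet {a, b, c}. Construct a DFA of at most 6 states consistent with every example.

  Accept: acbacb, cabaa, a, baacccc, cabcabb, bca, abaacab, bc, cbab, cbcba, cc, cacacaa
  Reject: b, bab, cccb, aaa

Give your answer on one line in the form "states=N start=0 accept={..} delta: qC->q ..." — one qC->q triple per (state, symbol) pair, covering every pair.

Fold the examples into a partial DFA from state 0: repeatedly fix the first undefined (state, symbol) met by the shortest-then-alphabetical prefix, trying targets in increasing order and rejecting any under which an Accept and a Reject string meet in one state with the same remainder; add a state when all current targets are rejected. Accepting states are where Accept strings end.
a: 0a undefined. 0a->0: no, a/aaa meet in 0. Open state 1: 0a->1.
b: 0b undefined. 0b->0: ok.
c: 0c undefined. 0c->0: no, bc/b meet in 0. 0c->1: ok.
aa: 1a undefined. 1a->0: no, cabaa/b meet in 0. 1a->1: no, a/aaa meet in 1. Open state 2: 1a->2.
ab: 1b undefined. 1b->0: no, cbab/b meet in 0. 1b->1: no, a/bab meet in 1. 1b->2: no, bca/bab meet in 2. Open state 3: 1b->3.
ac: 1c undefined. 1c->0: no, acbacb/b meet in 0. 1c->1: ok.
aaa: 2a undefined. 2a->0: ok.
aba: 3a undefined. 3a->0: no, acbacb/bab meet in 3. 3a->1: no, acbacb/bab meet in 3. 3a->2: ok.
cab: 2b undefined. 2b->0: no, cabcabb/b meet in 0. 2b->1: no, cabaa/b meet in 0. 2b->2: ok.
cac: 2c undefined. 2c->0: no, acbacb/b meet in 0. 2c->1: no, acbacb/bab meet in 3. 2c->2: no, cabcabb/b meet in 0. 2c->3: no, cacacaa/b meet in 0. Open state 4: 2c->4.
cbc: 3c undefined. 3c->0: ok.
caca: 4a undefined. 4a->0: no, cabcabb/b meet in 0. 4a->1: no, cacacaa/b meet in 0. 4a->2: no, cacacaa/b meet in 0. 4a->3: ok.
baacc: 4c undefined. 4c->0: ok.
acbacb: 4b undefined. 4b->0: no, acbacb/b meet in 0. 4b->1: ok.
cabcab: 3b undefined. 3b->0: no, cabcabb/b meet in 0. 3b->1: no, cabcabb/bab meet in 3. 3b->2: ok.
All examples now run through 5 states with every (state, symbol) defined. Accept strings end in {1,2}, Reject strings end in {0,3}; accept={1,2}.

states=5 start=0 accept={1,2} delta: 0a->1 0b->0 0c->1 1a->2 1b->3 1c->1 2a->0 2b->2 2c->4 3a->2 3b->2 3c->0 4a->3 4b->1 4c->0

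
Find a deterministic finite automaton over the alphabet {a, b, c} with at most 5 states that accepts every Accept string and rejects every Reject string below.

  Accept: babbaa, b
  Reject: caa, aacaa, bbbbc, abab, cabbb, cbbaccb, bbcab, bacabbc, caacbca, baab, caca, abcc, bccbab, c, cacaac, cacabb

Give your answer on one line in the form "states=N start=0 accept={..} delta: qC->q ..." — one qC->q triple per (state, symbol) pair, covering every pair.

Fold the examples into a partial DFA from state 0: repeatedly fix the first undefined (state, symbol) met by the shortest-then-alphabetical prefix, trying targets in increasing order and rejecting any under which an Accept and a Reject string meet in one state with the same remainder; add a state when all current targets are rejected. Accepting states are where Accept strings end.
a: 0a undefined. 0a->0: ok.
b: 0b undefined. 0b->0: no, babbaa/abab meet in 0. Open state 1: 0b->1.
c: 0c undefined. 0c->0: ok.
ba: 1a undefined. 1a->0: no, b/abab meet in 1. 1a->1: ok.
bb: 1b undefined. 1b->0: no, babbaa/cabbb meet in 1. 1b->1: no, babbaa/abab meet in 1. Open state 2: 1b->2.
bc: 1c undefined. 1c->0: ok.
bbb: 2b undefined. 2b->0: no, babbaa/caa meet in 0. 2b->1: no, babbaa/cabbb meet in 1. 2b->2: ok.
bbc: 2c undefined. 2c->0: no, b/bbcab meet in 1. 2c->1: no, b/bbbbc meet in 1. 2c->2: ok.
bbca: 2a undefined. 2a->0: no, babbaa/caa meet in 0. 2a->1: no, babbaa/cbbaccb meet in 1. 2a->2: no, babbaa/bbbbc meet in 2. Open state 3: 2a->3.
bbcab: 3b undefined. 3b->0: ok.
cbbac: 3c undefined. 3c->0: no, b/cbbaccb meet in 1. 3c->1: no, b/cbbaccb meet in 1. 3c->2: ok.
babbaa: 3a undefined. 3a->0: no, babbaa/caa meet in 0. 3a->1: ok.
All examples now run through 4 states with every (state, symbol) defined. Accept strings end in {1}, Reject strings end in {0,2}; accept={1}.

states=4 start=0 accept={1} delta: 0a->0 0b->1 0c->0 1a->1 1b->2 1c->0 2a->3 2b->2 2c->2 3a->1 3b->0 3c->2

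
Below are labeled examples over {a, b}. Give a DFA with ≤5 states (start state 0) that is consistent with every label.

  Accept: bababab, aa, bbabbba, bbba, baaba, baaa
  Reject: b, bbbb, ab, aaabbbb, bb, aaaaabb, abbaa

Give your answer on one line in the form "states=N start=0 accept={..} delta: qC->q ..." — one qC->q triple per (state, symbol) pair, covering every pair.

Fold the examples into a partial DFA from state 0: repeatedly fix the first undefined (state, symbol) met by the shortest-then-alphabetical prefix, trying targets in increasing order and rejecting any under which an Accept and a Reject string meet in one state with the same remainder; add a state when all current targets are rejected. Accepting states are where Accept strings end.
a: 0a undefined. 0a->0: ok.
b: 0b undefined. 0b->0: no, bababab/b meet in 0. Open state 1: 0b->1.
ba: 1a undefined. 1a->0: no, bababab/b meet in 1. 1a->1: no, baaa/b meet in 1. Open state 2: 1a->2.
bb: 1b undefined. 1b->0: no, aa/bbbb meet in 0. 1b->1: ok.
baa: 2a undefined. 2a->0: no, aa/abbaa meet in 0. 2a->1: ok.
bab: 2b undefined. 2b->0: ok.
All examples now run through 3 states with every (state, symbol) defined. Accept strings end in {0,2}, Reject strings end in {1}; accept={0,2}.

states=3 start=0 accept={0,2} delta: 0a->0 0b->1 1a->2 1b->1 2a->1 2b->0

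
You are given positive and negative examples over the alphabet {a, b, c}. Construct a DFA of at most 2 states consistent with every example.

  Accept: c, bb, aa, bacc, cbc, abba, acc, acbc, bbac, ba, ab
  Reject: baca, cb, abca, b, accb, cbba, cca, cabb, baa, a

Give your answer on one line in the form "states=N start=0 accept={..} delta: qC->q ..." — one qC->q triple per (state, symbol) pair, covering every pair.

states=2 start=0 accept={0} delta: 0a->1 0b->1 0c->0 1a->0 1b->0 1c->0

State merging on the prefix tree: take the shortest (then alphabetical) example prefix whose next move is undefined and point that move at state 0, else 1, else 2, ...; a target is out if some Accept/Reject pair would then sit in one state with the same input left (inseparable). If every existing state is out, open a new one.
a: 0a undefined. 0a->0: no, aa/a meet in 0. Open state 1: 0a->1.
b: 0b undefined. 0b->0: no, bb/b meet in 0. 0b->1: ok.
c: 0c undefined. 0c->0: ok.
aa: 1a undefined. 1a->0: ok.
ab: 1b undefined. 1b->0: ok.
ac: 1c undefined. 1c->0: ok.
All examples now run through 2 states with every (state, symbol) defined. Accept strings end in {0}, Reject strings end in {1}; accept={0}.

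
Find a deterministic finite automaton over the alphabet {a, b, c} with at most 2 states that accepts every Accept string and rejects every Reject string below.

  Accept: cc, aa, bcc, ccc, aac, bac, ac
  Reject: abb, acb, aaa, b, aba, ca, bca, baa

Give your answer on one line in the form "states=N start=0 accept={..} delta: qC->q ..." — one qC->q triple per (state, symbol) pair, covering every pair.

states=2 start=0 accept={0} delta: 0a->1 0b->1 0c->0 1a->0 1b->0 1c->0

State merging on the prefix tree: take the shortest (then alphabetical) example prefix whose next move is undefined and point that move at state 0, else 1, else 2, ...; a target is out if some Accept/Reject pair would then sit in one state with the same input left (inseparable). If every existing state is out, open a new one.
a: 0a undefined. 0a->0: no, aa/aaa meet in 0. Open state 1: 0a->1.
b: 0b undefined. 0b->0: no, aa/baa meet in 1 with "a" left. 0b->1: ok.
c: 0c undefined. 0c->0: ok.
aa: 1a undefined. 1a->0: ok.
ab: 1b undefined. 1b->0: ok.
ac: 1c undefined. 1c->0: ok.
All examples now run through 2 states with every (state, symbol) defined. Accept strings end in {0}, Reject strings end in {1}; accept={0}.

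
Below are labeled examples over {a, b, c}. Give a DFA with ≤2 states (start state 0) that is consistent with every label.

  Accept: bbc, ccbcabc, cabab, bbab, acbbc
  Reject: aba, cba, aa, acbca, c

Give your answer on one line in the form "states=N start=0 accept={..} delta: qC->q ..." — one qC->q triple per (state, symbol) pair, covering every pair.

State merging on the prefix tree: take the shortest (then alphabetical) example prefix whose next move is undefined and point that move at state 0, else 1, else 2, ...; a target is out if some Accept/Reject pair would then sit in one state with the same input left (inseparable). If every existing state is out, open a new one.
a: 0a undefined. 0a->0: ok.
b: 0b undefined. 0b->0: no, bbc/c meet in 0 with "c" left. Open state 1: 0b->1.
c: 0c undefined. 0c->0: ok.
bb: 1b undefined. 1b->0: no, bbc/aa meet in 0. 1b->1: ok.
aba: 1a undefined. 1a->0: ok.
bbc: 1c undefined. 1c->0: no, bbc/aba meet in 0. 1c->1: ok.
All examples now run through 2 states with every (state, symbol) defined. Accept strings end in {1}, Reject strings end in {0}; accept={1}.

states=2 start=0 accept={1} delta: 0a->0 0b->1 0c->0 1a->0 1b->1 1c->1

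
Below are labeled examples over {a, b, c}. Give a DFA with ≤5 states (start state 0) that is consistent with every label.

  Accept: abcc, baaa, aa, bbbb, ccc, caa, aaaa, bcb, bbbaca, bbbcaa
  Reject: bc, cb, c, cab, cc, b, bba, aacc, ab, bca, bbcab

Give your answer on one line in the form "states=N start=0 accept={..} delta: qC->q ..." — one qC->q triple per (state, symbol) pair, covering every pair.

states=4 start=0 accept={0,3} delta: 0a->0 0b->1 0c->1 1a->0 1b->2 1c->2 2a->1 2b->3 2c->0 3a->0 3b->0 3c->0

Grow the machine one transition at a time. Run the examples from 0; the earliest place one falls off (shortest prefix, ties alphabetical) gets sent to the lowest-numbered state that keeps every Accept/Reject pair distinguishable — a pair clashes when both reach the same state with identical unread suffix — and to a fresh state only if none does.
a: 0a undefined. 0a->0: ok.
b: 0b undefined. 0b->0: no, abcc/cc meet in 0 with "cc" left. Open state 1: 0b->1.
c: 0c undefined. 0c->0: no, aa/c meet in 0. 0c->1: ok.
ba: 1a undefined. 1a->0: ok.
bb: 1b undefined. 1b->0: no, baaa/cb meet in 0. 1b->1: no, baaa/bba meet in 0. Open state 2: 1b->2.
bc: 1c undefined. 1c->0: no, abcc/c meet in 1. 1c->1: no, abcc/bc meet in 1. 1c->2: ok.
bba: 2a undefined. 2a->0: no, baaa/bba meet in 0. 2a->1: ok.
bbb: 2b undefined. 2b->0: no, bbbb/c meet in 1. 2b->1: no, bbbb/bc meet in 2. 2b->2: no, bbbb/bc meet in 2. Open state 3: 2b->3.
bbc: 2c undefined. 2c->0: ok.
bbba: 3a undefined. 3a->0: ok.
bbbb: 3b undefined. 3b->0: ok.
bbbc: 3c undefined. 3c->0: ok.
All examples now run through 4 states with every (state, symbol) defined. Accept strings end in {0,3}, Reject strings end in {1,2}; accept={0,3}.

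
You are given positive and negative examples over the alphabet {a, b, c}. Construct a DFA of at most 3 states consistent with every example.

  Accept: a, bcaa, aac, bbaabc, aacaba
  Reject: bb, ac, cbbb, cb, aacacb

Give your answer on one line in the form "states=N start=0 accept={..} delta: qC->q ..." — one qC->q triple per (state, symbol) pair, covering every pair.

Grow the machine one transition at a time. Run the examples from 0; the earliest place one falls off (shortest prefix, ties alphabetical) gets sent to the lowest-numbered state that keeps every Accept/Reject pair distinguishable — a pair clashes when both reach the same state with identical unread suffix — and to a fresh state only if none does.
a: 0a undefined. 0a->0: no, aac/ac meet in 0 with "c" left. Open state 1: 0a->1.
b: 0b undefined. 0b->0: ok.
c: 0c undefined. 0c->0: ok.
aa: 1a undefined. 1a->0: no, bcaa/bb meet in 0. 1a->1: no, aac/ac meet in 1 with "c" left. Open state 2: 1a->2.
ac: 1c undefined. 1c->0: ok.
aac: 2c undefined. 2c->0: no, aac/bb meet in 0. 2c->1: ok.
aacab: 2b undefined. 2b->0: no, bbaabc/bb meet in 0. 2b->1: no, bbaabc/bb meet in 0. 2b->2: ok.
aacaba: 2a undefined. 2a->0: no, aacaba/bb meet in 0. 2a->1: ok.
aacacb: 1b undefined. 1b->0: ok.
All examples now run through 3 states with every (state, symbol) defined. Accept strings end in {1,2}, Reject strings end in {0}; accept={1,2}.

states=3 start=0 accept={1,2} delta: 0a->1 0b->0 0c->0 1a->2 1b->0 1c->0 2a->1 2b->2 2c->1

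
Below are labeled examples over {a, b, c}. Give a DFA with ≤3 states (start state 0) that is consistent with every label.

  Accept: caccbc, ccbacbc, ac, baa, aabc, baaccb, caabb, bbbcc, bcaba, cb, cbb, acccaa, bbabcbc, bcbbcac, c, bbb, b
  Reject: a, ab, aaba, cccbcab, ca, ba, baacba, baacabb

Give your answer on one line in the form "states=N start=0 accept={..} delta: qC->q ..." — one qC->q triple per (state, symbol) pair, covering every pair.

states=2 start=0 accept={0} delta: 0a->1 0b->0 0c->0 1a->0 1b->1 1c->0

State merging on the prefix tree: take the shortest (then alphabetical) example prefix whose next move is undefined and point that move at state 0, else 1, else 2, ...; a target is out if some Accept/Reject pair would then sit in one state with the same input left (inseparable). If every existing state is out, open a new one.
a: 0a undefined. 0a->0: no, b/ab meet in 0 with "b" left. Open state 1: 0a->1.
b: 0b undefined. 0b->0: ok.
c: 0c undefined. 0c->0: ok.
aa: 1a undefined. 1a->0: ok.
ab: 1b undefined. 1b->0: no, baa/ab meet in 0. 1b->1: ok.
ac: 1c undefined. 1c->0: ok.
All examples now run through 2 states with every (state, symbol) defined. Accept strings end in {0}, Reject strings end in {1}; accept={0}.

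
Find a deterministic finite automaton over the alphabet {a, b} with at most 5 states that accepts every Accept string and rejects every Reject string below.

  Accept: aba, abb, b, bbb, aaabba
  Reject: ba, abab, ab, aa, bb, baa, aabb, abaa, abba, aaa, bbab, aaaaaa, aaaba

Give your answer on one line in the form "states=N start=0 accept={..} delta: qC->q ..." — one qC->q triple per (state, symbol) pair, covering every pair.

State merging on the prefix tree: take the shortest (then alphabetical) example prefix whose next move is undefined and point that move at state 0, else 1, else 2, ...; a target is out if some Accept/Reject pair would then sit in one state with the same input left (inseparable). If every existing state is out, open a new one.
a: 0a undefined. 0a->0: no, aba/ba meet in 0 with "ba" left. Open state 1: 0a->1.
b: 0b undefined. 0b->0: no, b/bb meet in 0. 0b->1: ok.
aa: 1a undefined. 1a->0: no, aba/aaaba meet in 1 with "ba" left. 1a->1: no, aba/aaaba meet in 1 with "ba" left. Open state 2: 1a->2.
ab: 1b undefined. 1b->0: ok.
aaa: 2a undefined. 2a->0: ok.
aab: 2b undefined. 2b->0: no, aba/aabb meet in 1. 2b->1: ok.
All examples now run through 3 states with every (state, symbol) defined. Accept strings end in {1}, Reject strings end in {0,2}; accept={1}.

states=3 start=0 accept={1} delta: 0a->1 0b->1 1a->2 1b->0 2a->0 2b->1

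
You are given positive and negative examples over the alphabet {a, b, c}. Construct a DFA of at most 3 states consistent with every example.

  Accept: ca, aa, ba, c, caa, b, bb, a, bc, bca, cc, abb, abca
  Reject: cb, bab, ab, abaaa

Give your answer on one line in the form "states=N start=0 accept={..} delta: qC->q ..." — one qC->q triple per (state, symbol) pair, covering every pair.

states=3 start=0 accept={0,1} delta: 0a->1 0b->0 0c->1 1a->0 1b->2 1c->0 2a->2 2b->0 2c->0

State merging on the prefix tree: take the shortest (then alphabetical) example prefix whose next move is undefined and point that move at state 0, else 1, else 2, ...; a target is out if some Accept/Reject pair would then sit in one state with the same input left (inseparable). If every existing state is out, open a new one.
a: 0a undefined. 0a->0: no, b/ab meet in 0 with "b" left. Open state 1: 0a->1.
b: 0b undefined. 0b->0: ok.
c: 0c undefined. 0c->0: no, c/cb meet in 0. 0c->1: ok.
aa: 1a undefined. 1a->0: ok.
ab: 1b undefined. 1b->0: no, ca/cb meet in 0. 1b->1: no, ca/abaaa meet in 0. Open state 2: 1b->2.
cc: 1c undefined. 1c->0: ok.
aba: 2a undefined. 2a->0: no, ca/abaaa meet in 0. 2a->1: no, ba/abaaa meet in 1. 2a->2: ok.
abb: 2b undefined. 2b->0: ok.
abc: 2c undefined. 2c->0: ok.
All examples now run through 3 states with every (state, symbol) defined. Accept strings end in {0,1}, Reject strings end in {2}; accept={0,1}.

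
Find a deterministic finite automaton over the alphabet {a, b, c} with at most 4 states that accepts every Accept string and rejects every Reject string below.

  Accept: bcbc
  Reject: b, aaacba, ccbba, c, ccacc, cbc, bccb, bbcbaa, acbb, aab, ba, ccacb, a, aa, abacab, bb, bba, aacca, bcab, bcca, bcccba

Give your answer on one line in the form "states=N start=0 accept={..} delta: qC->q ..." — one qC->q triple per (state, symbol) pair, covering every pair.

states=4 start=0 accept={3} delta: 0a->0 0b->1 0c->0 1a->0 1b->0 1c->2 2a->0 2b->2 2c->3 3a->0 3b->0 3c->0

Fold the examples into a partial DFA from state 0: repeatedly fix the first undefined (state, symbol) met by the shortest-then-alphabetical prefix, trying targets in increasing order and rejecting any under which an Accept and a Reject string meet in one state with the same remainder; add a state when all current targets are rejected. Accepting states are where Accept strings end.
a: 0a undefined. 0a->0: ok.
b: 0b undefined. 0b->0: no, bcbc/cbc meet in 0 with "cbc" left. Open state 1: 0b->1.
c: 0c undefined. 0c->0: ok.
ba: 1a undefined. 1a->0: ok.
bb: 1b undefined. 1b->0: ok.
bc: 1c undefined. 1c->0: no, bcbc/aaacba meet in 0. 1c->1: no, bcbc/aaacba meet in 0. Open state 2: 1c->2.
bca: 2a undefined. 2a->0: ok.
bcb: 2b undefined. 2b->0: no, bcbc/aaacba meet in 0. 2b->1: no, bcbc/cbc meet in 2. 2b->2: ok.
bcc: 2c undefined. 2c->0: no, bcbc/aaacba meet in 0. 2c->1: no, bcbc/b meet in 1. 2c->2: no, bcbc/cbc meet in 2. Open state 3: 2c->3.
bcca: 3a undefined. 3a->0: ok.
bccb: 3b undefined. 3b->0: ok.
bccc: 3c undefined. 3c->0: ok.
All examples now run through 4 states with every (state, symbol) defined. Accept strings end in {3}, Reject strings end in {0,1,2}; accept={3}.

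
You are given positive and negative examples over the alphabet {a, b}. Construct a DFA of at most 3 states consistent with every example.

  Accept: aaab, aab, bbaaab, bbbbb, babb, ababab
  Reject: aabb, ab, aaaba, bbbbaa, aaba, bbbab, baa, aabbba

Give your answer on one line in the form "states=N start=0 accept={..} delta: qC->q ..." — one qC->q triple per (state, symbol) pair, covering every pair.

states=3 start=0 accept={0,1} delta: 0a->1 0b->0 1a->2 1b->2 2a->2 2b->1

State merging on the prefix tree: take the shortest (then alphabetical) example prefix whose next move is undefined and point that move at state 0, else 1, else 2, ...; a target is out if some Accept/Reject pair would then sit in one state with the same input left (inseparable). If every existing state is out, open a new one.
a: 0a undefined. 0a->0: no, aaab/ab meet in 0 with "b" left. Open state 1: 0a->1.
b: 0b undefined. 0b->0: ok.
aa: 1a undefined. 1a->0: no, aaab/ab meet in 1 with "b" left. 1a->1: no, aaab/ab meet in 1 with "b" left. Open state 2: 1a->2.
ab: 1b undefined. 1b->0: no, bbbbb/ab meet in 0. 1b->1: no, babb/ab meet in 1. 1b->2: ok.
aaa: 2a undefined. 2a->0: no, ababab/ab meet in 2. 2a->1: no, aaab/ab meet in 2. 2a->2: ok.
aab: 2b undefined. 2b->0: no, aaab/aabb meet in 0. 2b->1: ok.
All examples now run through 3 states with every (state, symbol) defined. Accept strings end in {0,1}, Reject strings end in {2}; accept={0,1}.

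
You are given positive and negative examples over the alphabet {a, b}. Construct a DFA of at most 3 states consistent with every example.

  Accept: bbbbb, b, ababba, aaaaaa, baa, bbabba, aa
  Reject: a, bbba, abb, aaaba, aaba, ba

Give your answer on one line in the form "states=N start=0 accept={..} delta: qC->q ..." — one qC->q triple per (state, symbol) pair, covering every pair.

states=3 start=0 accept={0} delta: 0a->1 0b->0 1a->0 1b->2 2a->1 2b->1

Grow the machine one transition at a time. Run the examples from 0; the earliest place one falls off (shortest prefix, ties alphabetical) gets sent to the lowest-numbered state that keeps every Accept/Reject pair distinguishable — a pair clashes when both reach the same state with identical unread suffix — and to a fresh state only if none does.
a: 0a undefined. 0a->0: no, aaaaaa/a meet in 0. Open state 1: 0a->1.
b: 0b undefined. 0b->0: ok.
aa: 1a undefined. 1a->0: ok.
ab: 1b undefined. 1b->0: no, bbbbb/abb meet in 0. 1b->1: no, bbbbb/aaaba meet in 0. Open state 2: 1b->2.
aba: 2a undefined. 2a->0: no, bbbbb/aaaba meet in 0. 2a->1: ok.
abb: 2b undefined. 2b->0: no, bbbbb/abb meet in 0. 2b->1: ok.
All examples now run through 3 states with every (state, symbol) defined. Accept strings end in {0}, Reject strings end in {1}; accept={0}.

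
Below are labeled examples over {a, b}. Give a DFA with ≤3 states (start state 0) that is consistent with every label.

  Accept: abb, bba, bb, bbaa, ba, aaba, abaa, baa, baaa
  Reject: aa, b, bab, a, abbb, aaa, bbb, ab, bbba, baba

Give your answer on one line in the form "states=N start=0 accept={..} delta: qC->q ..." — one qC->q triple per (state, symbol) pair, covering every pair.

State merging on the prefix tree: take the shortest (then alphabetical) example prefix whose next move is undefined and point that move at state 0, else 1, else 2, ...; a target is out if some Accept/Reject pair would then sit in one state with the same input left (inseparable). If every existing state is out, open a new one.
a: 0a undefined. 0a->0: ok.
b: 0b undefined. 0b->0: no, abb/aa meet in 0. Open state 1: 0b->1.
ba: 1a undefined. 1a->0: no, ba/aa meet in 0. 1a->1: no, abb/bab meet in 1 with "b" left. Open state 2: 1a->2.
bb: 1b undefined. 1b->0: no, abb/aa meet in 0. 1b->1: no, abb/b meet in 1. 1b->2: ok.
baa: 2a undefined. 2a->0: no, bba/aa meet in 0. 2a->1: no, bba/b meet in 1. 2a->2: ok.
bab: 2b undefined. 2b->0: ok.
All examples now run through 3 states with every (state, symbol) defined. Accept strings end in {2}, Reject strings end in {0,1}; accept={2}.

states=3 start=0 accept={2} delta: 0a->0 0b->1 1a->2 1b->2 2a->2 2b->0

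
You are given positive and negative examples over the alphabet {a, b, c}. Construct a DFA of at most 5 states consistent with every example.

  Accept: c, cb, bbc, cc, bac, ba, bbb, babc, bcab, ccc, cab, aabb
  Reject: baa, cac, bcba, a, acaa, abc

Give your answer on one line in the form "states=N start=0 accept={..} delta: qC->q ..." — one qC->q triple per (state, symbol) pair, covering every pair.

Grow the machine one transition at a time. Run the examples from 0; the earliest place one falls off (shortest prefix, ties alphabetical) gets sent to the lowest-numbered state that keeps every Accept/Reject pair distinguishable — a pair clashes when both reach the same state with identical unread suffix — and to a fresh state only if none does.
a: 0a undefined. 0a->0: ok.
b: 0b undefined. 0b->0: no, c/abc meet in 0 with "c" left. Open state 1: 0b->1.
c: 0c undefined. 0c->0: no, c/cac meet in 0. 0c->1: no, cc/abc meet in 1 with "c" left. Open state 2: 0c->2.
ba: 1a undefined. 1a->0: no, ba/baa meet in 0. 1a->1: no, bac/abc meet in 1 with "c" left. 1a->2: ok.
bb: 1b undefined. 1b->0: no, aabb/a meet in 0. 1b->1: no, bbc/abc meet in 1 with "c" left. 1b->2: ok.
bc: 1c undefined. 1c->0: no, c/bcba meet in 2. 1c->1: ok.
ca: 2a undefined. 2a->0: no, c/cac meet in 2. 2a->1: no, c/acaa meet in 2. 2a->2: no, c/baa meet in 2. Open state 3: 2a->3.
cb: 2b undefined. 2b->0: no, cb/a meet in 0. 2b->1: no, cb/abc meet in 1. 2b->2: ok.
cc: 2c undefined. 2c->0: no, bbc/a meet in 0. 2c->1: no, bbc/abc meet in 1. 2c->2: ok.
cab: 3b undefined. 3b->0: no, cab/a meet in 0. 3b->1: no, cab/abc meet in 1. 3b->2: ok.
cac: 3c undefined. 3c->0: ok.
acaa: 3a undefined. 3a->0: ok.
All examples now run through 4 states with every (state, symbol) defined. Accept strings end in {2}, Reject strings end in {0,1,3}; accept={2}.

states=4 start=0 accept={2} delta: 0a->0 0b->1 0c->2 1a->2 1b->2 1c->1 2a->3 2b->2 2c->2 3a->0 3b->2 3c->0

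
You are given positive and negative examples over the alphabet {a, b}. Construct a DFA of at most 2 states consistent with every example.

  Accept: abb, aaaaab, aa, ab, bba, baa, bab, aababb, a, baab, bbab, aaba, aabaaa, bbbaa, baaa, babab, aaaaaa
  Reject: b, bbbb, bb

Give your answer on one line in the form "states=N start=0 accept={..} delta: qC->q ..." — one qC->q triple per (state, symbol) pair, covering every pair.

Fold the examples into a partial DFA from state 0: repeatedly fix the first undefined (state, symbol) met by the shortest-then-alphabetical prefix, trying targets in increasing order and rejecting any under which an Accept and a Reject string meet in one state with the same remainder; add a state when all current targets are rejected. Accepting states are where Accept strings end.
a: 0a undefined. 0a->0: no, abb/bb meet in 0 with "bb" left. Open state 1: 0a->1.
b: 0b undefined. 0b->0: ok.
aa: 1a undefined. 1a->0: no, aa/b meet in 0. 1a->1: ok.
ab: 1b undefined. 1b->0: no, abb/b meet in 0. 1b->1: ok.
All examples now run through 2 states with every (state, symbol) defined. Accept strings end in {1}, Reject strings end in {0}; accept={1}.

states=2 start=0 accept={1} delta: 0a->1 0b->0 1a->1 1b->1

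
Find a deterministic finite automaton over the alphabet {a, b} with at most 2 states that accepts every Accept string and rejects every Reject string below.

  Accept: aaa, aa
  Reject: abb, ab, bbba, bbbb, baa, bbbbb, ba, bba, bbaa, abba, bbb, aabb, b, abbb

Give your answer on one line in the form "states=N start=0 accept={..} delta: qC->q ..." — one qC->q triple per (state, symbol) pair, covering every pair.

states=2 start=0 accept={0} delta: 0a->0 0b->1 1a->1 1b->1

State merging on the prefix tree: take the shortest (then alphabetical) example prefix whose next move is undefined and point that move at state 0, else 1, else 2, ...; a target is out if some Accept/Reject pair would then sit in one state with the same input left (inseparable). If every existing state is out, open a new one.
a: 0a undefined. 0a->0: ok.
b: 0b undefined. 0b->0: no, aaa/abb meet in 0. Open state 1: 0b->1.
ba: 1a undefined. 1a->0: no, aaa/baa meet in 0. 1a->1: ok.
bb: 1b undefined. 1b->0: no, aaa/abb meet in 0. 1b->1: ok.
All examples now run through 2 states with every (state, symbol) defined. Accept strings end in {0}, Reject strings end in {1}; accept={0}.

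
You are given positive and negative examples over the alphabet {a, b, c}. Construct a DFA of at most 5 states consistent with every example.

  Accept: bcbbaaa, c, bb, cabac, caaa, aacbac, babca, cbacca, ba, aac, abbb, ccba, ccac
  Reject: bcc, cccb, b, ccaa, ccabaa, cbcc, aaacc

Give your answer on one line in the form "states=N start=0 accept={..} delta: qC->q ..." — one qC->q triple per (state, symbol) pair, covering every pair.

Fold the examples into a partial DFA from state 0: repeatedly fix the first undefined (state, symbol) met by the shortest-then-alphabetical prefix, trying targets in increasing order and rejecting any under which an Accept and a Reject string meet in one state with the same remainder; add a state when all current targets are rejected. Accepting states are where Accept strings end.
a: 0a undefined. 0a->0: ok.
b: 0b undefined. 0b->0: no, bb/b meet in 0. Open state 1: 0b->1.
c: 0c undefined. 0c->0: no, c/ccaa meet in 0. 0c->1: no, c/b meet in 1. Open state 2: 0c->2.
ba: 1a undefined. 1a->0: ok.
bb: 1b undefined. 1b->0: no, abbb/b meet in 1. 1b->1: no, bb/b meet in 1. 1b->2: ok.
bc: 1c undefined. 1c->0: no, c/bcc meet in 2. 1c->1: ok.
ca: 2a undefined. 2a->0: ok.
cb: 2b undefined. 2b->0: ok.
cc: 2c undefined. 2c->0: no, bcbbaaa/cccb meet in 0. 2c->1: no, bcbbaaa/ccaa meet in 0. 2c->2: no, bcbbaaa/cccb meet in 0. Open state 3: 2c->3.
cca: 3a undefined. 3a->0: no, bcbbaaa/ccaa meet in 0. 3a->1: no, bcbbaaa/ccaa meet in 0. 3a->2: no, bcbbaaa/ccaa meet in 0. 3a->3: no, cbacca/ccaa meet in 3. Open state 4: 3a->4.
ccb: 3b undefined. 3b->0: ok.
ccc: 3c undefined. 3c->0: ok.
ccaa: 4a undefined. 4a->0: no, bcbbaaa/ccaa meet in 0. 4a->1: ok.
ccab: 4b undefined. 4b->0: no, bcbbaaa/ccabaa meet in 0. 4b->1: no, bcbbaaa/ccabaa meet in 0. 4b->2: no, bcbbaaa/ccabaa meet in 0. 4b->3: ok.
ccac: 4c undefined. 4c->0: ok.
All examples now run through 5 states with every (state, symbol) defined. Accept strings end in {0,2,4}, Reject strings end in {1,3}; accept={0,2,4}.

states=5 start=0 accept={0,2,4} delta: 0a->0 0b->1 0c->2 1a->0 1b->2 1c->1 2a->0 2b->0 2c->3 3a->4 3b->0 3c->0 4a->1 4b->3 4c->0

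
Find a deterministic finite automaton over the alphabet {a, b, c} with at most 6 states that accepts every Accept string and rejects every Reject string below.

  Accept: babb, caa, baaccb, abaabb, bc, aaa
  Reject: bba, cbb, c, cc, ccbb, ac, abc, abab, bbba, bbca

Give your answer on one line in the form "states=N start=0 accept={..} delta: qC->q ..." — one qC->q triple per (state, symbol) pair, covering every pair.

State merging on the prefix tree: take the shortest (then alphabetical) example prefix whose next move is undefined and point that move at state 0, else 1, else 2, ...; a target is out if some Accept/Reject pair would then sit in one state with the same input left (inseparable). If every existing state is out, open a new one.
a: 0a undefined. 0a->0: no, bc/abc meet in 0 with "bc" left. Open state 1: 0a->1.
b: 0b undefined. 0b->0: no, bc/c meet in 0 with "c" left. 0b->1: no, bc/ac meet in 1 with "c" left. Open state 2: 0b->2.
c: 0c undefined. 0c->0: ok.
aa: 1a undefined. 1a->0: no, caa/c meet in 0. 1a->1: ok.
ab: 1b undefined. 1b->0: ok.
ac: 1c undefined. 1c->0: ok.
ba: 2a undefined. 2a->0: no, babb/cbb meet in 2 with "b" left. 2a->1: ok.
bb: 2b undefined. 2b->0: no, caa/bba meet in 1. 2b->1: no, caa/bba meet in 1. 2b->2: no, babb/cbb meet in 2. Open state 3: 2b->3.
bc: 2c undefined. 2c->0: no, bc/c meet in 0. 2c->1: ok.
bba: 3a undefined. 3a->0: ok.
bbb: 3b undefined. 3b->0: no, caa/bbba meet in 1. 3b->1: no, caa/bbba meet in 1. 3b->2: no, caa/bbba meet in 1. 3b->3: ok.
bbc: 3c undefined. 3c->0: no, caa/bbca meet in 1. 3c->1: no, caa/bbca meet in 1. 3c->2: no, caa/bbca meet in 1. 3c->3: ok.
All examples now run through 4 states with every (state, symbol) defined. Accept strings end in {1,2}, Reject strings end in {0,3}; accept={1,2}.

states=4 start=0 accept={1,2} delta: 0a->1 0b->2 0c->0 1a->1 1b->0 1c->0 2a->1 2b->3 2c->1 3a->0 3b->3 3c->3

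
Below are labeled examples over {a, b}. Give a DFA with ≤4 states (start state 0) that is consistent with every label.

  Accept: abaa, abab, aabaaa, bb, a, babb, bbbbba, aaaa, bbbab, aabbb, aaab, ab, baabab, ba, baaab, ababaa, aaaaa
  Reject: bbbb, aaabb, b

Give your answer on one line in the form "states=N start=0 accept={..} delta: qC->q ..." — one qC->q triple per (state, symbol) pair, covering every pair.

states=4 start=0 accept={0,1,3} delta: 0a->1 0b->2 1a->0 1b->0 2a->3 2b->1 3a->0 3b->1

Fold the examples into a partial DFA from state 0: repeatedly fix the first undefined (state, symbol) met by the shortest-then-alphabetical prefix, trying targets in increasing order and rejecting any under which an Accept and a Reject string meet in one state with the same remainder; add a state when all current targets are rejected. Accepting states are where Accept strings end.
a: 0a undefined. 0a->0: no, bb/aaabb meet in 0 with "bb" left. Open state 1: 0a->1.
b: 0b undefined. 0b->0: no, bb/bbbb meet in 0. 0b->1: no, a/b meet in 1. Open state 2: 0b->2.
aa: 1a undefined. 1a->0: ok.
ab: 1b undefined. 1b->0: ok.
ba: 2a undefined. 2a->0: no, baaab/aaabb meet in 2. 2a->1: no, babb/aaabb meet in 2. 2a->2: no, aabaaa/aaabb meet in 2. Open state 3: 2a->3.
bb: 2b undefined. 2b->0: no, abaa/bbbb meet in 0. 2b->1: ok.
baa: 3a undefined. 3a->0: ok.
bab: 3b undefined. 3b->0: no, babb/bbbb meet in 2. 3b->1: ok.
All examples now run through 4 states with every (state, symbol) defined. Accept strings end in {0,1,3}, Reject strings end in {2}; accept={0,1,3}.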